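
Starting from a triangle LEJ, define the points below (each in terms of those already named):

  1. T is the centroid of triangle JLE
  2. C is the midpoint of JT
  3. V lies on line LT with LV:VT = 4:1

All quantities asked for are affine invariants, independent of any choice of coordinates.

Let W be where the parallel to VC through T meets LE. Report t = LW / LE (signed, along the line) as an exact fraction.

Work in coordinates with L = (0, 0), E = (1, 0), J = (0, 1).
1. T is the centroid of triangle JLE ⇒ T = (1/3, 1/3)
2. C is the midpoint of JT ⇒ C = (1/6, 2/3)
3. V lies on line LT with LV:VT = 4:1 ⇒ V = (4/15, 4/15)
through T parallel to VC: direction (-1/10, 2/5); meets LE at W = (5/12, 0)
W = L + t·(E−L) with t = 5/12

t = 5/12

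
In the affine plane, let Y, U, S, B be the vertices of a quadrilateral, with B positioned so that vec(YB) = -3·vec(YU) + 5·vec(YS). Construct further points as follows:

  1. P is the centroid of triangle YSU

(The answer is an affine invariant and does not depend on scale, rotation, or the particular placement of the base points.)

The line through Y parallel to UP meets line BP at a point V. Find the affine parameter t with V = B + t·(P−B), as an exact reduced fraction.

t = 7/6

Choose coordinates Y = (0, 0), U = (1, 0), S = (0, 1), B = (-3, 5).
1. P is the centroid of triangle YSU ⇒ P = (1/3, 1/3)
through Y parallel to UP: direction (-2/3, 1/3); meets BP at V = (8/9, -4/9)
V = B + t·(P−B) with t = 7/6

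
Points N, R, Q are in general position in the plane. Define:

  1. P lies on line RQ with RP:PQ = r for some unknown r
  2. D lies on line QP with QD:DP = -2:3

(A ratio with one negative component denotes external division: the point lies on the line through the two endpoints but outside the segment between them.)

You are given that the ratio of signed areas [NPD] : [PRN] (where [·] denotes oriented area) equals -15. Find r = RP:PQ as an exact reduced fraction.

r = 1/5

Assign N = (0, 0), R = (1, 0), Q = (0, 1) — the answer is frame-independent, so this choice is without loss of generality.
1. With RP:PQ = r, write λ = r/(r+1) so P = R + λ·(Q−R); P is affine-linear in λ
2. D lies on line QP with QD:DP = -2:3 ⇒ D is an affine combination of earlier points and hence also affine-linear in λ
Every point depending on P is an affine combination of P and λ-independent points, so each such coordinate is linear in λ; the λ² term in each signed area is a multiple of (Q−R)×(Q−R) = 0, so 2·[NPD] and 2·[PRN] are each linear in λ. Evaluating at λ=0 and λ=1:
  2·[NPD] = -3·λ + 3,   2·[PRN] = −λ
So [NPD]:[PRN] = (-3·λ + 3) / (−λ). Setting this equal to -15:
  -3·λ + 3 = -15·(−λ)  ⇒  λ = 1/6
Then r = λ/(1−λ) = (1/6)/(5/6) = 1/5. Check: with r = 1/5, P = (5/6, 1/6) and [NPD]:[PRN] = -15 as required.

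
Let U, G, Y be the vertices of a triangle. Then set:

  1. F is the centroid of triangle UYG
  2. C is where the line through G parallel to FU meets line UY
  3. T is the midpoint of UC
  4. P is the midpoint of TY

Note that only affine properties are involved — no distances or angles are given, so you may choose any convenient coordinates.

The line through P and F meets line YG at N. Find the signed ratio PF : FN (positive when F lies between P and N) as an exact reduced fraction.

PF:FN = 5/4

Choose coordinates U = (0, 0), G = (1, 0), Y = (0, 1).
1. F is the centroid of triangle UYG ⇒ F = (1/3, 1/3)
2. C is where the line through G parallel to FU meets line UY ⇒ C = (0, -1)
3. T is the midpoint of UC ⇒ T = (0, -1/2)
4. P is the midpoint of TY ⇒ P = (0, 1/4)
line PF meets YG at N = (3/5, 2/5)
F = P + t·(N−P) with t = 5/9, so PF:FN = 5/9:4/9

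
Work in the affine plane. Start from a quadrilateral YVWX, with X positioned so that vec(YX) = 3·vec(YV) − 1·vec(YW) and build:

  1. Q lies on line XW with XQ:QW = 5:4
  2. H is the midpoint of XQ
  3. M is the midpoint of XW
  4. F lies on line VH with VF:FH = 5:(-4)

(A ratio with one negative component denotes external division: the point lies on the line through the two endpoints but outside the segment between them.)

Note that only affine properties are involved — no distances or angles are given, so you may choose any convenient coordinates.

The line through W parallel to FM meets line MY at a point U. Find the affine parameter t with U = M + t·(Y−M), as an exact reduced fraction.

Work in coordinates with Y = (0, 0), V = (1, 0), W = (0, 1), X = (3, -1).
1. Q lies on line XW with XQ:QW = 5:4 ⇒ Q = (4/3, 1/9)
2. H is the midpoint of XQ ⇒ H = (13/6, -4/9)
3. M is the midpoint of XW ⇒ M = (3/2, 0)
4. F lies on line VH with VF:FH = 5:(-4) ⇒ F = (41/6, -20/9)
through W parallel to FM: direction (-16/3, 20/9); meets MY at U = (12/5, 0)
U = M + t·(Y−M) with t = -3/5

t = -3/5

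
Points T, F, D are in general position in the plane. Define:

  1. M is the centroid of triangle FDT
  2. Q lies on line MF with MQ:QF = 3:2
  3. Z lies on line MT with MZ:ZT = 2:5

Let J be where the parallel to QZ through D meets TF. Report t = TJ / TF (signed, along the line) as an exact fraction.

Set T = (0, 0), F = (1, 0), D = (0, 1); any affine frame gives the same invariant.
1. M is the centroid of triangle FDT ⇒ M = (1/3, 1/3)
2. Q lies on line MF with MQ:QF = 3:2 ⇒ Q = (11/15, 2/15)
3. Z lies on line MT with MZ:ZT = 2:5 ⇒ Z = (5/21, 5/21)
through D parallel to QZ: direction (-52/105, 11/105); meets TF at J = (52/11, 0)
J = T + t·(F−T) with t = 52/11

t = 52/11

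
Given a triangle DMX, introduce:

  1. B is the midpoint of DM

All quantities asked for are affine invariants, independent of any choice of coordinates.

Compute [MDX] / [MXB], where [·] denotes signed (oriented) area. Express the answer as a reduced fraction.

[MDX]:[MXB] = -2

Assign D = (0, 0), M = (1, 0), X = (0, 1) — the answer is frame-independent, so this choice is without loss of generality.
1. B is the midpoint of DM ⇒ B = (1/2, 0)
2·[MDX] = -1, 2·[MXB] = 1/2
[MDX]:[MXB] = -1:1/2 = -2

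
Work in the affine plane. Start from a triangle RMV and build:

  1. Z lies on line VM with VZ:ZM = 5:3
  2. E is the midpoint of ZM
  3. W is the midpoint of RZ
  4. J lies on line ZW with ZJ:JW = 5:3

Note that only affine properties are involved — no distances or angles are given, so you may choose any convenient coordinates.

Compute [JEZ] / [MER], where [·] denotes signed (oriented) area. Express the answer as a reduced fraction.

Set R = (0, 0), M = (1, 0), V = (0, 1); any affine frame gives the same invariant.
1. Z lies on line VM with VZ:ZM = 5:3 ⇒ Z = (5/8, 3/8)
2. E is the midpoint of ZM ⇒ E = (13/16, 3/16)
3. W is the midpoint of RZ ⇒ W = (5/16, 3/16)
4. J lies on line ZW with ZJ:JW = 5:3 ⇒ J = (55/128, 33/128)
2·[JEZ] = 15/256, 2·[MER] = 3/16
[JEZ]:[MER] = 15/256:3/16 = 5/16

[JEZ]:[MER] = 5/16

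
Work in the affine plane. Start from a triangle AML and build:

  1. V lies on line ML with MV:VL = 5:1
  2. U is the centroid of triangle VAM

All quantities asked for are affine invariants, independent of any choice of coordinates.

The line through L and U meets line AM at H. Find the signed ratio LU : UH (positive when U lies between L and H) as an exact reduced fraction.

LU:UH = 13/5

Set A = (0, 0), M = (1, 0), L = (0, 1); any affine frame gives the same invariant.
1. V lies on line ML with MV:VL = 5:1 ⇒ V = (1/6, 5/6)
2. U is the centroid of triangle VAM ⇒ U = (7/18, 5/18)
line LU meets AM at H = (7/13, 0)
U = L + t·(H−L) with t = 13/18, so LU:UH = 13/18:5/18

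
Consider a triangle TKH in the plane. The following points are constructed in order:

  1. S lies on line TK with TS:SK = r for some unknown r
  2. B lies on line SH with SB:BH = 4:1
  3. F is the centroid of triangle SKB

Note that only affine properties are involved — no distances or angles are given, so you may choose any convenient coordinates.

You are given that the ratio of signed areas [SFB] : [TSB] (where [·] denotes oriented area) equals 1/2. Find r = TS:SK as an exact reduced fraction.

r = 2/3

Choose coordinates T = (0, 0), K = (1, 0), H = (0, 1).
1. With TS:SK = r, write λ = r/(r+1) so S = T + λ·(K−T); S is affine-linear in λ
2. B lies on line SH with SB:BH = 4:1 ⇒ B is an affine combination of earlier points and hence also affine-linear in λ
3. F is the centroid of triangle SKB ⇒ F is an affine combination of earlier points and hence also affine-linear in λ
Every point depending on S is an affine combination of S and λ-independent points, so each such coordinate is linear in λ; the λ² term in each signed area is a multiple of (K−T)×(K−T) = 0, so 2·[SFB] and 2·[TSB] are each linear in λ. Evaluating at λ=0 and λ=1:
  2·[SFB] = -4/15·λ + 4/15,   2·[TSB] = 4/5·λ
So [SFB]:[TSB] = (-4/15·λ + 4/15) / (4/5·λ). Setting this equal to 1/2:
  -4/15·λ + 4/15 = 1/2·(4/5·λ)  ⇒  λ = 2/5
Then r = λ/(1−λ) = (2/5)/(3/5) = 2/3. Check: with r = 2/3, S = (2/5, 0) and [SFB]:[TSB] = 1/2 as required.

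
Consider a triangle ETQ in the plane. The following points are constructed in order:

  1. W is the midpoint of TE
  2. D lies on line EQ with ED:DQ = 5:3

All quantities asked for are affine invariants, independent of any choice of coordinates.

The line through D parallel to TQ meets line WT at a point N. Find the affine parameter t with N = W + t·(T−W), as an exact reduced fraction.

t = 1/4

Work in coordinates with E = (0, 0), T = (1, 0), Q = (0, 1).
1. W is the midpoint of TE ⇒ W = (1/2, 0)
2. D lies on line EQ with ED:DQ = 5:3 ⇒ D = (0, 5/8)
through D parallel to TQ: direction (-1, 1); meets WT at N = (5/8, 0)
N = W + t·(T−W) with t = 1/4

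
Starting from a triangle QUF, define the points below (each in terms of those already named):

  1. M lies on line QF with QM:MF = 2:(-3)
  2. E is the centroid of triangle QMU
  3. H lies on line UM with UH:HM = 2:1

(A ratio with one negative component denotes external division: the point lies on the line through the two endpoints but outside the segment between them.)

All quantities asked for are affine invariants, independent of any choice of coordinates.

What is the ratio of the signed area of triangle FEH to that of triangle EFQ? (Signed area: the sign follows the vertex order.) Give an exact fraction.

Assign Q = (0, 0), U = (1, 0), F = (0, 1) — the answer is frame-independent, so this choice is without loss of generality.
1. M lies on line QF with QM:MF = 2:(-3) ⇒ M = (0, -2)
2. E is the centroid of triangle QMU ⇒ E = (1/3, -2/3)
3. H lies on line UM with UH:HM = 2:1 ⇒ H = (1/3, -4/3)
2·[FEH] = -2/9, 2·[EFQ] = 1/3
[FEH]:[EFQ] = -2/9:1/3 = -2/3

[FEH]:[EFQ] = -2/3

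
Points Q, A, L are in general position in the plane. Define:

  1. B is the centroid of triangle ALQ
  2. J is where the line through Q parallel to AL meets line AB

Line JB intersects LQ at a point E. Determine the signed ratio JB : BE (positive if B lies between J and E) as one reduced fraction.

JB:BE = -4

Set Q = (0, 0), A = (1, 0), L = (0, 1); any affine frame gives the same invariant.
1. B is the centroid of triangle ALQ ⇒ B = (1/3, 1/3)
2. J is where the line through Q parallel to AL meets line AB ⇒ J = (-1, 1)
line JB meets LQ at E = (0, 1/2)
B = J + t·(E−J) with t = 4/3, so JB:BE = 4/3:-1/3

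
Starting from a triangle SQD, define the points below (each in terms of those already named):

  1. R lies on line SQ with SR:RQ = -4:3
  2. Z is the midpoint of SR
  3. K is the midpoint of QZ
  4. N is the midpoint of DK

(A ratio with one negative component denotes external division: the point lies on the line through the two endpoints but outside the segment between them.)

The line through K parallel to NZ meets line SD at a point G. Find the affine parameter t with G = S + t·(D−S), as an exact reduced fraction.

t = 3/5

Set S = (0, 0), Q = (1, 0), D = (0, 1); any affine frame gives the same invariant.
1. R lies on line SQ with SR:RQ = -4:3 ⇒ R = (4, 0)
2. Z is the midpoint of SR ⇒ Z = (2, 0)
3. K is the midpoint of QZ ⇒ K = (3/2, 0)
4. N is the midpoint of DK ⇒ N = (3/4, 1/2)
through K parallel to NZ: direction (5/4, -1/2); meets SD at G = (0, 3/5)
G = S + t·(D−S) with t = 3/5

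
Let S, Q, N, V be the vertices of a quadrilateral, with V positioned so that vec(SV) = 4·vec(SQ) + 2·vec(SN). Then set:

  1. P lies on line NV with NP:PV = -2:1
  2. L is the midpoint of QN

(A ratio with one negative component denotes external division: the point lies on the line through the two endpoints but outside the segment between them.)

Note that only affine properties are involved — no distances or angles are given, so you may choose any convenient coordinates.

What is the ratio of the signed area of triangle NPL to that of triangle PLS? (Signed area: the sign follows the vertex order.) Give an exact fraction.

[NPL]:[PLS] = -2

Assign S = (0, 0), Q = (1, 0), N = (0, 1), V = (4, 2) — the answer is frame-independent, so this choice is without loss of generality.
1. P lies on line NV with NP:PV = -2:1 ⇒ P = (8, 3)
2. L is the midpoint of QN ⇒ L = (1/2, 1/2)
2·[NPL] = -5, 2·[PLS] = 5/2
[NPL]:[PLS] = -5:5/2 = -2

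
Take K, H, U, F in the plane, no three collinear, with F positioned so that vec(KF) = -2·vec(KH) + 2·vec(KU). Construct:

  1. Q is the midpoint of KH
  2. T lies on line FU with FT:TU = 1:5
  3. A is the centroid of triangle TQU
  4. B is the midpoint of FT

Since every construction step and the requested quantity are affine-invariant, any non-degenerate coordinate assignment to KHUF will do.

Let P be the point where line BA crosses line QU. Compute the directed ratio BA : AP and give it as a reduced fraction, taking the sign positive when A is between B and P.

BA:AP = 23/10

Set K = (0, 0), H = (1, 0), U = (0, 1), F = (-2, 2); any affine frame gives the same invariant.
1. Q is the midpoint of KH ⇒ Q = (1/2, 0)
2. T lies on line FU with FT:TU = 1:5 ⇒ T = (-5/3, 11/6)
3. A is the centroid of triangle TQU ⇒ A = (-7/18, 17/18)
4. B is the midpoint of FT ⇒ B = (-11/6, 23/12)
line BA meets QU at P = (11/46, 12/23)
A = B + t·(P−B) with t = 23/33, so BA:AP = 23/33:10/33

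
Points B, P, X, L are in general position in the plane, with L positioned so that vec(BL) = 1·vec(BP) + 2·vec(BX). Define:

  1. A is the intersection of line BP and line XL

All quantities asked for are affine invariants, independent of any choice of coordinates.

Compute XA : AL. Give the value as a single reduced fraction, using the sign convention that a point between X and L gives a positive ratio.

XA:AL = -1/2

Work in coordinates with B = (0, 0), P = (1, 0), X = (0, 1), L = (1, 2).
1. A is the intersection of line BP and line XL ⇒ A = (-1, 0)
A = X + t·(L−X) with t = -1, so XA:AL = t:(1−t) = -1:2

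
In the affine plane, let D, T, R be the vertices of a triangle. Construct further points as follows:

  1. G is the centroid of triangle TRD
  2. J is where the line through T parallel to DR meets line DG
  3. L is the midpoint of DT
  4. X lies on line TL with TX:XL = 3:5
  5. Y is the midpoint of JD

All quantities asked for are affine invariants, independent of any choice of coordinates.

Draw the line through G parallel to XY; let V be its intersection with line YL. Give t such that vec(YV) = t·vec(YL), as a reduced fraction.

Work in coordinates with D = (0, 0), T = (1, 0), R = (0, 1).
1. G is the centroid of triangle TRD ⇒ G = (1/3, 1/3)
2. J is where the line through T parallel to DR meets line DG ⇒ J = (1, 1)
3. L is the midpoint of DT ⇒ L = (1/2, 0)
4. X lies on line TL with TX:XL = 3:5 ⇒ X = (13/16, 0)
5. Y is the midpoint of JD ⇒ Y = (1/2, 1/2)
through G parallel to XY: direction (-5/16, 1/2); meets YL at V = (1/2, 1/15)
V = Y + t·(L−Y) with t = 13/15

t = 13/15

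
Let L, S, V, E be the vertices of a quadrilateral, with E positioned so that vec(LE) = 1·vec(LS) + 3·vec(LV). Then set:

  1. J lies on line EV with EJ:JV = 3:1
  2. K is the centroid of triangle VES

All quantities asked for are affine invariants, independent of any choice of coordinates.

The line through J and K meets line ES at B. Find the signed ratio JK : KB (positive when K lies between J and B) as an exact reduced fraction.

Set L = (0, 0), S = (1, 0), V = (0, 1), E = (1, 3); any affine frame gives the same invariant.
1. J lies on line EV with EJ:JV = 3:1 ⇒ J = (1/4, 3/2)
2. K is the centroid of triangle VES ⇒ K = (2/3, 4/3)
line JK meets ES at B = (1, 6/5)
K = J + t·(B−J) with t = 5/9, so JK:KB = 5/9:4/9

JK:KB = 5/4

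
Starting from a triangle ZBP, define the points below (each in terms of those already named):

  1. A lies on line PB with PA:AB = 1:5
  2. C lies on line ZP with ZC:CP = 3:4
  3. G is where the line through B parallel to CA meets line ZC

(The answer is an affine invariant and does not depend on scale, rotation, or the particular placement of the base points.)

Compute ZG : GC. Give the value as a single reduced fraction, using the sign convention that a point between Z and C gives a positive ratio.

ZG:GC = -17/20

Choose coordinates Z = (0, 0), B = (1, 0), P = (0, 1).
1. A lies on line PB with PA:AB = 1:5 ⇒ A = (1/6, 5/6)
2. C lies on line ZP with ZC:CP = 3:4 ⇒ C = (0, 3/7)
3. G is where the line through B parallel to CA meets line ZC ⇒ G = (0, -17/7)
G = Z + t·(C−Z) with t = -17/3, so ZG:GC = t:(1−t) = -17/3:20/3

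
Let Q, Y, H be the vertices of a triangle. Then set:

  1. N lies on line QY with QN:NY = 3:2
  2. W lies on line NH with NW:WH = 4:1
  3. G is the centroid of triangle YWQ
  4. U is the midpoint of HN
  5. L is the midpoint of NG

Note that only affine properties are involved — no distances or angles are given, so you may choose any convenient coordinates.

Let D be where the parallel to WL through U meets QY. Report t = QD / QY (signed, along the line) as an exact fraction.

Work in coordinates with Q = (0, 0), Y = (1, 0), H = (0, 1).
1. N lies on line QY with QN:NY = 3:2 ⇒ N = (3/5, 0)
2. W lies on line NH with NW:WH = 4:1 ⇒ W = (3/25, 4/5)
3. G is the centroid of triangle YWQ ⇒ G = (28/75, 4/15)
4. U is the midpoint of HN ⇒ U = (3/10, 1/2)
5. L is the midpoint of NG ⇒ L = (73/150, 2/15)
through U parallel to WL: direction (11/30, -2/3); meets QY at D = (23/40, 0)
D = Q + t·(Y−Q) with t = 23/40

t = 23/40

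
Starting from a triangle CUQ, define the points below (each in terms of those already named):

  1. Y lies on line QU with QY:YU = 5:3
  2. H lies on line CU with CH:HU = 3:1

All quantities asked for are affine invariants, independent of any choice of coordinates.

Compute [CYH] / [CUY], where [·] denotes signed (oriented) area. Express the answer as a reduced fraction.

Assign C = (0, 0), U = (1, 0), Q = (0, 1) — the answer is frame-independent, so this choice is without loss of generality.
1. Y lies on line QU with QY:YU = 5:3 ⇒ Y = (5/8, 3/8)
2. H lies on line CU with CH:HU = 3:1 ⇒ H = (3/4, 0)
2·[CYH] = -9/32, 2·[CUY] = 3/8
[CYH]:[CUY] = -9/32:3/8 = -3/4

[CYH]:[CUY] = -3/4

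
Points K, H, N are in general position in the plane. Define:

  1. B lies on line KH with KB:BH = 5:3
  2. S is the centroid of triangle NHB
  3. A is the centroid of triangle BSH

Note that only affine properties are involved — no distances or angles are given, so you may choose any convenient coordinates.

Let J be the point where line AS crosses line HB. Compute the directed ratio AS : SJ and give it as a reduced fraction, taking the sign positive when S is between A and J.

Assign K = (0, 0), H = (1, 0), N = (0, 1) — the answer is frame-independent, so this choice is without loss of generality.
1. B lies on line KH with KB:BH = 5:3 ⇒ B = (5/8, 0)
2. S is the centroid of triangle NHB ⇒ S = (13/24, 1/3)
3. A is the centroid of triangle BSH ⇒ A = (13/18, 1/9)
line AS meets HB at J = (13/16, 0)
S = A + t·(J−A) with t = -2, so AS:SJ = -2:3

AS:SJ = -2/3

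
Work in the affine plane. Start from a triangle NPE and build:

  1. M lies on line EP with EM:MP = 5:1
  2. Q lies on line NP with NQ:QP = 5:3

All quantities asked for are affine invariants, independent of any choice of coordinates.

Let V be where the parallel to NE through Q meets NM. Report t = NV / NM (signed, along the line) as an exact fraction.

Assign N = (0, 0), P = (1, 0), E = (0, 1) — the answer is frame-independent, so this choice is without loss of generality.
1. M lies on line EP with EM:MP = 5:1 ⇒ M = (5/6, 1/6)
2. Q lies on line NP with NQ:QP = 5:3 ⇒ Q = (5/8, 0)
through Q parallel to NE: direction (0, 1); meets NM at V = (5/8, 1/8)
V = N + t·(M−N) with t = 3/4

t = 3/4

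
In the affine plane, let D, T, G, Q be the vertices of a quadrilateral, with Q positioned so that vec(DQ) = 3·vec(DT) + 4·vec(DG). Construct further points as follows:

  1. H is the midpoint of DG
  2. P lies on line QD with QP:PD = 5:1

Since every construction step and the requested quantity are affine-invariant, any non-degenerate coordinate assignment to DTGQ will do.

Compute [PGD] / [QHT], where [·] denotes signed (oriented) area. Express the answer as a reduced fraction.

[PGD]:[QHT] = 1/10

Work in coordinates with D = (0, 0), T = (1, 0), G = (0, 1), Q = (3, 4).
1. H is the midpoint of DG ⇒ H = (0, 1/2)
2. P lies on line QD with QP:PD = 5:1 ⇒ P = (1/2, 2/3)
2·[PGD] = 1/2, 2·[QHT] = 5
[PGD]:[QHT] = 1/2:5 = 1/10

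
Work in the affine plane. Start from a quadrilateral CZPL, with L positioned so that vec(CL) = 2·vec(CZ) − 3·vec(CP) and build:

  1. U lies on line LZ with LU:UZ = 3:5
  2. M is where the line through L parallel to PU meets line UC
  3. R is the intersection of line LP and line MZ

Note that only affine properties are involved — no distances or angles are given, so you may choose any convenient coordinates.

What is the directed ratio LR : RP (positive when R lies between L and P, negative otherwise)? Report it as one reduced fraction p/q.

Work in coordinates with C = (0, 0), Z = (1, 0), P = (0, 1), L = (2, -3).
1. U lies on line LZ with LU:UZ = 3:5 ⇒ U = (13/8, -15/8)
2. M is where the line through L parallel to PU meets line UC ⇒ M = (7/8, -105/104)
3. R is the intersection of line LP and line MZ ⇒ R = (118/131, -105/131)
R = L + t·(P−L) with t = 72/131, so LR:RP = t:(1−t) = 72/131:59/131

LR:RP = 72/59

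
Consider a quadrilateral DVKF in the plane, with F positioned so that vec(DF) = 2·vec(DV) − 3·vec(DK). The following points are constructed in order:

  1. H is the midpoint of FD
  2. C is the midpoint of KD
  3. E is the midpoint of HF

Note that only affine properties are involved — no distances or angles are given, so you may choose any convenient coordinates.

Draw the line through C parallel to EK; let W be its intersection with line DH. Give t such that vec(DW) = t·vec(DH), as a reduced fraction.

Choose coordinates D = (0, 0), V = (1, 0), K = (0, 1), F = (2, -3).
1. H is the midpoint of FD ⇒ H = (1, -3/2)
2. C is the midpoint of KD ⇒ C = (0, 1/2)
3. E is the midpoint of HF ⇒ E = (3/2, -9/4)
through C parallel to EK: direction (-3/2, 13/4); meets DH at W = (3/4, -9/8)
W = D + t·(H−D) with t = 3/4

t = 3/4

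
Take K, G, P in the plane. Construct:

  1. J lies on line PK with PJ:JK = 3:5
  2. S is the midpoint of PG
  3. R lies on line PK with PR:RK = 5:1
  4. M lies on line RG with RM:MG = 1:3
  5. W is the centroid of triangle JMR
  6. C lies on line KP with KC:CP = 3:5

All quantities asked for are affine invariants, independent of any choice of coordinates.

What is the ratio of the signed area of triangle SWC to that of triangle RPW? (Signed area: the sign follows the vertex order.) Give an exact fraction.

[SWC]:[RPW] = 13/20

Set K = (0, 0), G = (1, 0), P = (0, 1); any affine frame gives the same invariant.
1. J lies on line PK with PJ:JK = 3:5 ⇒ J = (0, 5/8)
2. S is the midpoint of PG ⇒ S = (1/2, 1/2)
3. R lies on line PK with PR:RK = 5:1 ⇒ R = (0, 1/6)
4. M lies on line RG with RM:MG = 1:3 ⇒ M = (1/4, 1/8)
5. W is the centroid of triangle JMR ⇒ W = (1/12, 11/36)
6. C lies on line KP with KC:CP = 3:5 ⇒ C = (0, 3/8)
2·[SWC] = -13/288, 2·[RPW] = -5/72
[SWC]:[RPW] = -13/288:-5/72 = 13/20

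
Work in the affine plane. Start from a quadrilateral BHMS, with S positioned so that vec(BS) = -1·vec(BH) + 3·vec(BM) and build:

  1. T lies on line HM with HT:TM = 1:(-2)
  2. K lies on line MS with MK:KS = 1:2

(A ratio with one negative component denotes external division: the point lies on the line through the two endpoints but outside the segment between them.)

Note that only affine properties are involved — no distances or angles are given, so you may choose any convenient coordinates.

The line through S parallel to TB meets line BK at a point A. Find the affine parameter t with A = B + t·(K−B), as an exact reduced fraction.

Work in coordinates with B = (0, 0), H = (1, 0), M = (0, 1), S = (-1, 3).
1. T lies on line HM with HT:TM = 1:(-2) ⇒ T = (2, -1)
2. K lies on line MS with MK:KS = 1:2 ⇒ K = (-1/3, 5/3)
through S parallel to TB: direction (-2, 1); meets BK at A = (-5/9, 25/9)
A = B + t·(K−B) with t = 5/3

t = 5/3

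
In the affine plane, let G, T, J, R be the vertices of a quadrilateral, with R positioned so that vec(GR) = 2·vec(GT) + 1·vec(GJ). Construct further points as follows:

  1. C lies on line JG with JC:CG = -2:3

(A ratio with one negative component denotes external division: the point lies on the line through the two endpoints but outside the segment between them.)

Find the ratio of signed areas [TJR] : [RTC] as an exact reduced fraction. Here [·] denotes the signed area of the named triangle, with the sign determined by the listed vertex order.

Choose coordinates G = (0, 0), T = (1, 0), J = (0, 1), R = (2, 1).
1. C lies on line JG with JC:CG = -2:3 ⇒ C = (0, 3)
2·[TJR] = -2, 2·[RTC] = -4
[TJR]:[RTC] = -2:-4 = 1/2

[TJR]:[RTC] = 1/2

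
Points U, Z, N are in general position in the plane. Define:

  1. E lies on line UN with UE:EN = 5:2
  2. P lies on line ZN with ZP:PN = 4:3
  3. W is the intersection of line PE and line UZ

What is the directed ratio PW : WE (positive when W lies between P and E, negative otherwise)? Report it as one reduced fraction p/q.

PW:WE = -4/5

Choose coordinates U = (0, 0), Z = (1, 0), N = (0, 1).
1. E lies on line UN with UE:EN = 5:2 ⇒ E = (0, 5/7)
2. P lies on line ZN with ZP:PN = 4:3 ⇒ P = (3/7, 4/7)
3. W is the intersection of line PE and line UZ ⇒ W = (15/7, 0)
W = P + t·(E−P) with t = -4, so PW:WE = t:(1−t) = -4:5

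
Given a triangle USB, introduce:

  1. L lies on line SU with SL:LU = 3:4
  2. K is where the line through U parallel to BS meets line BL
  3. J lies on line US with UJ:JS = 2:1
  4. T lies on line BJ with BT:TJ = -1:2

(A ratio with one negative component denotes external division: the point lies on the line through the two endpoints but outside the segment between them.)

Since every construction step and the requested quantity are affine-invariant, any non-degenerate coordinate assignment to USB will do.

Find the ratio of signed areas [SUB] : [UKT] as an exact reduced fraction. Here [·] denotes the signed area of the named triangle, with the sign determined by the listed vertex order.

Set U = (0, 0), S = (1, 0), B = (0, 1); any affine frame gives the same invariant.
1. L lies on line SU with SL:LU = 3:4 ⇒ L = (4/7, 0)
2. K is where the line through U parallel to BS meets line BL ⇒ K = (4/3, -4/3)
3. J lies on line US with UJ:JS = 2:1 ⇒ J = (2/3, 0)
4. T lies on line BJ with BT:TJ = -1:2 ⇒ T = (-2/3, 2)
2·[SUB] = -1, 2·[UKT] = 16/9
[SUB]:[UKT] = -1:16/9 = -9/16

[SUB]:[UKT] = -9/16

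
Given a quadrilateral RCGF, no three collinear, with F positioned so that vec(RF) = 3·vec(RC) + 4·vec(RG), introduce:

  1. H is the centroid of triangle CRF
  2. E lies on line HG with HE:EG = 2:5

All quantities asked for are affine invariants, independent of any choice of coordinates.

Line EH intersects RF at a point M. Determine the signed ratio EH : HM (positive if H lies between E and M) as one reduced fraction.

Assign R = (0, 0), C = (1, 0), G = (0, 1), F = (3, 4) — the answer is frame-independent, so this choice is without loss of generality.
1. H is the centroid of triangle CRF ⇒ H = (4/3, 4/3)
2. E lies on line HG with HE:EG = 2:5 ⇒ E = (20/21, 26/21)
line EH meets RF at M = (12/13, 16/13)
H = E + t·(M−E) with t = -13, so EH:HM = -13:14

EH:HM = -13/14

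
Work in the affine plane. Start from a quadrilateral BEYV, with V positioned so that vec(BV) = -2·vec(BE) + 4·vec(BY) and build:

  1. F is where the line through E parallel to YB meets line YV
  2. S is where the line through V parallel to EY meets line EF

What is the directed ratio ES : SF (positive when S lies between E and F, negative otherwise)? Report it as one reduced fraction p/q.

Assign B = (0, 0), E = (1, 0), Y = (0, 1), V = (-2, 4) — the answer is frame-independent, so this choice is without loss of generality.
1. F is where the line through E parallel to YB meets line YV ⇒ F = (1, -1/2)
2. S is where the line through V parallel to EY meets line EF ⇒ S = (1, 1)
S = E + t·(F−E) with t = -2, so ES:SF = t:(1−t) = -2:3

ES:SF = -2/3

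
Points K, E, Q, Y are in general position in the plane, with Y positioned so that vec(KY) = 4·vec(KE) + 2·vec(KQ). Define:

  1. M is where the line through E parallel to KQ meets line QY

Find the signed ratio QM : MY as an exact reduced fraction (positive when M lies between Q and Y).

Assign K = (0, 0), E = (1, 0), Q = (0, 1), Y = (4, 2) — the answer is frame-independent, so this choice is without loss of generality.
1. M is where the line through E parallel to KQ meets line QY ⇒ M = (1, 5/4)
M = Q + t·(Y−Q) with t = 1/4, so QM:MY = t:(1−t) = 1/4:3/4

QM:MY = 1/3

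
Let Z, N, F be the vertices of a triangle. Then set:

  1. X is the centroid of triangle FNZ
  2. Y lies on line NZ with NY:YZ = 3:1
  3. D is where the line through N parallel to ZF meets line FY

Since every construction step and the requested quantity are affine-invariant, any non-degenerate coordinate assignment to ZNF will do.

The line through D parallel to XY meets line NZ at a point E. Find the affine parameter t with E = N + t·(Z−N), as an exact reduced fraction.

Set Z = (0, 0), N = (1, 0), F = (0, 1); any affine frame gives the same invariant.
1. X is the centroid of triangle FNZ ⇒ X = (1/3, 1/3)
2. Y lies on line NZ with NY:YZ = 3:1 ⇒ Y = (1/4, 0)
3. D is where the line through N parallel to ZF meets line FY ⇒ D = (1, -3)
through D parallel to XY: direction (-1/12, -1/3); meets NZ at E = (7/4, 0)
E = N + t·(Z−N) with t = -3/4

t = -3/4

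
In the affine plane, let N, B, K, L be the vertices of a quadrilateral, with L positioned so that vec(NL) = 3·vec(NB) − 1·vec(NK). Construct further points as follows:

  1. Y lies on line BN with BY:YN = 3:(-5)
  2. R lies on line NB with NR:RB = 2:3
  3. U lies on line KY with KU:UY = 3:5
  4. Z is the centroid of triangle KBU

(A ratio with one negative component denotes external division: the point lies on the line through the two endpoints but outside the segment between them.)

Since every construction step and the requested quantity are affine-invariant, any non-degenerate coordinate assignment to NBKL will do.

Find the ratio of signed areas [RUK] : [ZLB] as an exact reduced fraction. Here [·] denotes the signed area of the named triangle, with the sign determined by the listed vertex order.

Set N = (0, 0), B = (1, 0), K = (0, 1), L = (3, -1); any affine frame gives the same invariant.
1. Y lies on line BN with BY:YN = 3:(-5) ⇒ Y = (5/2, 0)
2. R lies on line NB with NR:RB = 2:3 ⇒ R = (2/5, 0)
3. U lies on line KY with KU:UY = 3:5 ⇒ U = (15/16, 5/8)
4. Z is the centroid of triangle KBU ⇒ Z = (31/48, 13/24)
2·[RUK] = 63/80, 2·[ZLB] = -35/48
[RUK]:[ZLB] = 63/80:-35/48 = -27/25

[RUK]:[ZLB] = -27/25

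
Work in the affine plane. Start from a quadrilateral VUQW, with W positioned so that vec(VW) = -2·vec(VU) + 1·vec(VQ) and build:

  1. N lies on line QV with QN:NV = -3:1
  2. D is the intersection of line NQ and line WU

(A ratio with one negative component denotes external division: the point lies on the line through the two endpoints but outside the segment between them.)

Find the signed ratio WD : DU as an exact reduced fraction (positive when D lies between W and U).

WD:DU = 2

Choose coordinates V = (0, 0), U = (1, 0), Q = (0, 1), W = (-2, 1).
1. N lies on line QV with QN:NV = -3:1 ⇒ N = (0, -1/2)
2. D is the intersection of line NQ and line WU ⇒ D = (0, 1/3)
D = W + t·(U−W) with t = 2/3, so WD:DU = t:(1−t) = 2/3:1/3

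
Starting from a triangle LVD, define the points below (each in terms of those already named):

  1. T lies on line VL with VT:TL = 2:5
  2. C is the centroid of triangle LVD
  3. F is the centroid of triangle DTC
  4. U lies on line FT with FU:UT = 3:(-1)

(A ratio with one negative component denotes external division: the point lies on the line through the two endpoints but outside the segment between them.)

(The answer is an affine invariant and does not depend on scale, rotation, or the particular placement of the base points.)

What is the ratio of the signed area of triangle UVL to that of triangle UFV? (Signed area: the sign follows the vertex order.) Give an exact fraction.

[UVL]:[UFV] = -7/6

Work in coordinates with L = (0, 0), V = (1, 0), D = (0, 1).
1. T lies on line VL with VT:TL = 2:5 ⇒ T = (5/7, 0)
2. C is the centroid of triangle LVD ⇒ C = (1/3, 1/3)
3. F is the centroid of triangle DTC ⇒ F = (22/63, 4/9)
4. U lies on line FT with FU:UT = 3:(-1) ⇒ U = (113/126, -2/9)
2·[UVL] = 2/9, 2·[UFV] = -4/21
[UVL]:[UFV] = 2/9:-4/21 = -7/6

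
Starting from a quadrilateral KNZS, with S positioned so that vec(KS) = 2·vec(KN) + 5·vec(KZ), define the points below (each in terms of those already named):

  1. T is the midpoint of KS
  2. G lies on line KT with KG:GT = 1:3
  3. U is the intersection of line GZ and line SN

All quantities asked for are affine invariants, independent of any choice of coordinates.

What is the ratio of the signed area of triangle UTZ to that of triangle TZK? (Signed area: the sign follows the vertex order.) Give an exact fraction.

[UTZ]:[TZK] = 36/13

Choose coordinates K = (0, 0), N = (1, 0), Z = (0, 1), S = (2, 5).
1. T is the midpoint of KS ⇒ T = (1, 5/2)
2. G lies on line KT with KG:GT = 1:3 ⇒ G = (1/4, 5/8)
3. U is the intersection of line GZ and line SN ⇒ U = (12/13, -5/13)
2·[UTZ] = 36/13, 2·[TZK] = 1
[UTZ]:[TZK] = 36/13:1 = 36/13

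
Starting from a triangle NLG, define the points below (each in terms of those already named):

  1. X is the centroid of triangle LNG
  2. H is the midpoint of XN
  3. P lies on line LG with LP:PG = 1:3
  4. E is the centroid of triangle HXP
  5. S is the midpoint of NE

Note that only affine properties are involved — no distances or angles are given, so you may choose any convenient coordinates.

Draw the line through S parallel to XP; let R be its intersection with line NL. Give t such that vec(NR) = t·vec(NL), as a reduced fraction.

t = 5/6

Set N = (0, 0), L = (1, 0), G = (0, 1); any affine frame gives the same invariant.
1. X is the centroid of triangle LNG ⇒ X = (1/3, 1/3)
2. H is the midpoint of XN ⇒ H = (1/6, 1/6)
3. P lies on line LG with LP:PG = 1:3 ⇒ P = (3/4, 1/4)
4. E is the centroid of triangle HXP ⇒ E = (5/12, 1/4)
5. S is the midpoint of NE ⇒ S = (5/24, 1/8)
through S parallel to XP: direction (5/12, -1/12); meets NL at R = (5/6, 0)
R = N + t·(L−N) with t = 5/6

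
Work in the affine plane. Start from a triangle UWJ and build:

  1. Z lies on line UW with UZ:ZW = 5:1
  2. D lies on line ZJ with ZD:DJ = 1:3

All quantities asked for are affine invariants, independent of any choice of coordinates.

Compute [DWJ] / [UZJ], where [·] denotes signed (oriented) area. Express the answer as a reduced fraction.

[DWJ]:[UZJ] = 3/20

Assign U = (0, 0), W = (1, 0), J = (0, 1) — the answer is frame-independent, so this choice is without loss of generality.
1. Z lies on line UW with UZ:ZW = 5:1 ⇒ Z = (5/6, 0)
2. D lies on line ZJ with ZD:DJ = 1:3 ⇒ D = (5/8, 1/4)
2·[DWJ] = 1/8, 2·[UZJ] = 5/6
[DWJ]:[UZJ] = 1/8:5/6 = 3/20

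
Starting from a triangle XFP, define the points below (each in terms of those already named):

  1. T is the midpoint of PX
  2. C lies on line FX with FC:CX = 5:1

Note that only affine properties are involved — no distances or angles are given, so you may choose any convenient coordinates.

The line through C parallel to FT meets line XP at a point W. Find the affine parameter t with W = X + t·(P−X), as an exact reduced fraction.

t = 1/12

Choose coordinates X = (0, 0), F = (1, 0), P = (0, 1).
1. T is the midpoint of PX ⇒ T = (0, 1/2)
2. C lies on line FX with FC:CX = 5:1 ⇒ C = (1/6, 0)
through C parallel to FT: direction (-1, 1/2); meets XP at W = (0, 1/12)
W = X + t·(P−X) with t = 1/12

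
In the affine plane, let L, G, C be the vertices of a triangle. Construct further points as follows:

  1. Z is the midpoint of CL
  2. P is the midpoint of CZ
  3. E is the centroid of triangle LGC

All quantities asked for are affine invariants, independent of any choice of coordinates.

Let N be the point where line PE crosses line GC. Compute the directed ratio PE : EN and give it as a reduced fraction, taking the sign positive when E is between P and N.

Choose coordinates L = (0, 0), G = (1, 0), C = (0, 1).
1. Z is the midpoint of CL ⇒ Z = (0, 1/2)
2. P is the midpoint of CZ ⇒ P = (0, 3/4)
3. E is the centroid of triangle LGC ⇒ E = (1/3, 1/3)
line PE meets GC at N = (-1, 2)
E = P + t·(N−P) with t = -1/3, so PE:EN = -1/3:4/3

PE:EN = -1/4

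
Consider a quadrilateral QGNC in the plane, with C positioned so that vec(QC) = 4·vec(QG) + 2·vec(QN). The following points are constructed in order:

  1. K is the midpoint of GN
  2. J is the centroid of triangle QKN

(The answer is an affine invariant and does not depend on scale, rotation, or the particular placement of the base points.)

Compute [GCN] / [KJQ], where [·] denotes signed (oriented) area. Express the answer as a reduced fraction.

[GCN]:[KJQ] = 30

Choose coordinates Q = (0, 0), G = (1, 0), N = (0, 1), C = (4, 2).
1. K is the midpoint of GN ⇒ K = (1/2, 1/2)
2. J is the centroid of triangle QKN ⇒ J = (1/6, 1/2)
2·[GCN] = 5, 2·[KJQ] = 1/6
[GCN]:[KJQ] = 5:1/6 = 30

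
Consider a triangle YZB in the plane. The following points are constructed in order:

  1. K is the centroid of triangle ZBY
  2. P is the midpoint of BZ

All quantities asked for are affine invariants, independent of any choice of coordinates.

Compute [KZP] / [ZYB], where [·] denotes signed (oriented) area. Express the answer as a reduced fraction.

[KZP]:[ZYB] = -1/6

Assign Y = (0, 0), Z = (1, 0), B = (0, 1) — the answer is frame-independent, so this choice is without loss of generality.
1. K is the centroid of triangle ZBY ⇒ K = (1/3, 1/3)
2. P is the midpoint of BZ ⇒ P = (1/2, 1/2)
2·[KZP] = 1/6, 2·[ZYB] = -1
[KZP]:[ZYB] = 1/6:-1 = -1/6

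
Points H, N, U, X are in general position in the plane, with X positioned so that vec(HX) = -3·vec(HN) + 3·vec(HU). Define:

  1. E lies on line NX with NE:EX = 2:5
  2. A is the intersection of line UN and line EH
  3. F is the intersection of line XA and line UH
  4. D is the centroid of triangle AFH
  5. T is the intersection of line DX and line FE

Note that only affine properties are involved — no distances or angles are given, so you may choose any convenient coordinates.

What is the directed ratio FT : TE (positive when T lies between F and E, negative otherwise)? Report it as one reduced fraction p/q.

FT:TE = -35/4

Set H = (0, 0), N = (1, 0), U = (0, 1), X = (-3, 3); any affine frame gives the same invariant.
1. E lies on line NX with NE:EX = 2:5 ⇒ E = (-1/7, 6/7)
2. A is the intersection of line UN and line EH ⇒ A = (-1/5, 6/5)
3. F is the intersection of line XA and line UH ⇒ F = (0, 15/14)
4. D is the centroid of triangle AFH ⇒ D = (-1/15, 53/70)
5. T is the intersection of line DX and line FE ⇒ T = (-5/31, 180/217)
T = F + t·(E−F) with t = 35/31, so FT:TE = t:(1−t) = 35/31:-4/31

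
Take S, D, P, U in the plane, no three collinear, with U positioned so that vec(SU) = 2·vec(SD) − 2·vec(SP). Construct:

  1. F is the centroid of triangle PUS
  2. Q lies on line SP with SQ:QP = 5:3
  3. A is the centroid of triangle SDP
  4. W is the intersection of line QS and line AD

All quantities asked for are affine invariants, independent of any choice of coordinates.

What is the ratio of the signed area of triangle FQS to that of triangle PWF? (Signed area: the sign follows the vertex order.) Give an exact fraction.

[FQS]:[PWF] = 5/4

Work in coordinates with S = (0, 0), D = (1, 0), P = (0, 1), U = (2, -2).
1. F is the centroid of triangle PUS ⇒ F = (2/3, -1/3)
2. Q lies on line SP with SQ:QP = 5:3 ⇒ Q = (0, 5/8)
3. A is the centroid of triangle SDP ⇒ A = (1/3, 1/3)
4. W is the intersection of line QS and line AD ⇒ W = (0, 1/2)
2·[FQS] = 5/12, 2·[PWF] = 1/3
[FQS]:[PWF] = 5/12:1/3 = 5/4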